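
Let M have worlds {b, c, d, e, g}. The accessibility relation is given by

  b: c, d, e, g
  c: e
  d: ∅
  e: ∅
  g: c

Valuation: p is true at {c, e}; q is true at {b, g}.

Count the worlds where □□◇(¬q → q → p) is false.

2

b: successors {c, d, e, g}; □◇(¬q → q → p) there: c:F, d:T, e:T, g:T. ✗
c: successors {e}; □◇(¬q → q → p) there: e:T. ✓
d: no successors, so □□◇(¬q → q → p) holds vacuously. ✓
e: no successors, so □□◇(¬q → q → p) holds vacuously. ✓
g: successors {c}; □◇(¬q → q → p) there: c:F. ✗
Satisfying worlds: {c, d, e}.
So □□◇(¬q → q → p) fails at the other 2 worlds.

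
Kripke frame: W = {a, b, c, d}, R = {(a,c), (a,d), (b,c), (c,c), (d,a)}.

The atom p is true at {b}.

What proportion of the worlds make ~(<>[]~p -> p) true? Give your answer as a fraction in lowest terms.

3/4

a: <>[]~p -> p is F. ✓
b: <>[]~p -> p is T. ✗
c: <>[]~p -> p is F. ✓
d: <>[]~p -> p is F. ✓
That's 3 of 4 worlds, so 3/4.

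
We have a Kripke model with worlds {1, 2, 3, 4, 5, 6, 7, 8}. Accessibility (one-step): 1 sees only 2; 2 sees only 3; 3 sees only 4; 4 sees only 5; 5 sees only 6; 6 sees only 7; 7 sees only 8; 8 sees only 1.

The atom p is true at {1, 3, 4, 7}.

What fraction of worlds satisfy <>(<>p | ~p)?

1: successors {2}; <>p | ~p there: 2:T. ✓
2: successors {3}; <>p | ~p there: 3:T. ✓
3: successors {4}; <>p | ~p there: 4:F. ✗
4: successors {5}; <>p | ~p there: 5:T. ✓
5: successors {6}; <>p | ~p there: 6:T. ✓
6: successors {7}; <>p | ~p there: 7:F. ✗
7: successors {8}; <>p | ~p there: 8:T. ✓
8: successors {1}; <>p | ~p there: 1:F. ✗
That's 5 of 8 worlds, so 5/8.

5/8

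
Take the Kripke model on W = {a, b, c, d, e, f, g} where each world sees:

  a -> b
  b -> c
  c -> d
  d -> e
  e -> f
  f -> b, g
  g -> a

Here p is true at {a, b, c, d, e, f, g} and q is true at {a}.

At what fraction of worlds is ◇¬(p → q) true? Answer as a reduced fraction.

6/7

a: successors {b}; ¬(p → q) there: b:T. ✓
b: successors {c}; ¬(p → q) there: c:T. ✓
c: successors {d}; ¬(p → q) there: d:T. ✓
d: successors {e}; ¬(p → q) there: e:T. ✓
e: successors {f}; ¬(p → q) there: f:T. ✓
f: successors {b, g}; ¬(p → q) there: b:T, g:T. ✓
g: successors {a}; ¬(p → q) there: a:F. ✗
That's 6 of 7 worlds, so 6/7.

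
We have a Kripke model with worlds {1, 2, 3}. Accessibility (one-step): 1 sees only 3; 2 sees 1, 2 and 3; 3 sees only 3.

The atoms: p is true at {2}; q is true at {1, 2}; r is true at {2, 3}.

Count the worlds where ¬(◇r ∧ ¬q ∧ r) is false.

1: ◇r ∧ ¬q ∧ r is F. ✓
2: ◇r ∧ ¬q ∧ r is F. ✓
3: ◇r ∧ ¬q ∧ r is T. ✗
Satisfying worlds: {1, 2}.
So ¬(◇r ∧ ¬q ∧ r) fails at the other 1 world.

1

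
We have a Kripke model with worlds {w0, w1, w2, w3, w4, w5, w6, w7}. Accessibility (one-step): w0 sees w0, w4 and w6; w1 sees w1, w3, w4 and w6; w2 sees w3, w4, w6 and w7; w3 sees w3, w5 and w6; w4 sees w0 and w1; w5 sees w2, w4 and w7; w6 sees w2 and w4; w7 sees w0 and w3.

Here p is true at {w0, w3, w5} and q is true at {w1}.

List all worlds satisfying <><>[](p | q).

{w0, w1, w2, w3, w4, w5, w6, w7}

w0: successors {w0, w4, w6}; <>[](p | q) there: w0:T, w4:F, w6:T. ✓
w1: successors {w1, w3, w4, w6}; <>[](p | q) there: w1:T, w3:F, w4:F, w6:T. ✓
w2: successors {w3, w4, w6, w7}; <>[](p | q) there: w3:F, w4:F, w6:T, w7:F. ✓
w3: successors {w3, w5, w6}; <>[](p | q) there: w3:F, w5:T, w6:T. ✓
w4: successors {w0, w1}; <>[](p | q) there: w0:T, w1:T. ✓
w5: successors {w2, w4, w7}; <>[](p | q) there: w2:T, w4:F, w7:F. ✓
w6: successors {w2, w4}; <>[](p | q) there: w2:T, w4:F. ✓
w7: successors {w0, w3}; <>[](p | q) there: w0:T, w3:F. ✓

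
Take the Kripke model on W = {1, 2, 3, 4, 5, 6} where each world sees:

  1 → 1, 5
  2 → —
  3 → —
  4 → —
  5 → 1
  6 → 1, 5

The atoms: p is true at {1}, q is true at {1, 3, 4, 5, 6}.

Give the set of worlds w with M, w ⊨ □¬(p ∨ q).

1: successors {1, 5}; ¬(p ∨ q) there: 1:F, 5:F. ✗
2: no successors, so □¬(p ∨ q) holds vacuously. ✓
3: no successors, so □¬(p ∨ q) holds vacuously. ✓
4: no successors, so □¬(p ∨ q) holds vacuously. ✓
5: successors {1}; ¬(p ∨ q) there: 1:F. ✗
6: successors {1, 5}; ¬(p ∨ q) there: 1:F, 5:F. ✗

{2, 3, 4}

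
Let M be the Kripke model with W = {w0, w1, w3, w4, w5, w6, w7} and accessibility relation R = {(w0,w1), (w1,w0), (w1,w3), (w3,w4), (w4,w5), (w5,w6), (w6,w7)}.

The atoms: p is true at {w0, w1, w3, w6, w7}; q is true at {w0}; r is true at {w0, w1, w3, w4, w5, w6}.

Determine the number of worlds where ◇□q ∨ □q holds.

2

w0: ◇□q is F, □q is F. ✗
w1: ◇□q is F, □q is F. ✗
w3: ◇□q is F, □q is F. ✗
w4: ◇□q is F, □q is F. ✗
w5: ◇□q is F, □q is F. ✗
w6: ◇□q is T, □q is F. ✓
w7: ◇□q is F, □q is T. ✓
Satisfying worlds: {w6, w7}.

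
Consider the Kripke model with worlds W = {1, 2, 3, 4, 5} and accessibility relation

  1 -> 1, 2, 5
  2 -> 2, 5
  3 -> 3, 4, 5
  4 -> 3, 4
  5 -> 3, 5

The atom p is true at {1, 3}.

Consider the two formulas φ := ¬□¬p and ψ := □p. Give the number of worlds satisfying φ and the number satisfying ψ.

For ¬□¬p:
1: □¬p is F. ✓
2: □¬p is T. ✗
3: □¬p is F. ✓
4: □¬p is F. ✓
5: □¬p is F. ✓
— 4 worlds.
For □p:
1: successors {1, 2, 5}; p there: 1:T, 2:F, 5:F. ✗
2: successors {2, 5}; p there: 2:F, 5:F. ✗
3: successors {3, 4, 5}; p there: 3:T, 4:F, 5:F. ✗
4: successors {3, 4}; p there: 3:T, 4:F. ✗
5: successors {3, 5}; p there: 3:T, 5:F. ✗
— 0 worlds.

4 and 0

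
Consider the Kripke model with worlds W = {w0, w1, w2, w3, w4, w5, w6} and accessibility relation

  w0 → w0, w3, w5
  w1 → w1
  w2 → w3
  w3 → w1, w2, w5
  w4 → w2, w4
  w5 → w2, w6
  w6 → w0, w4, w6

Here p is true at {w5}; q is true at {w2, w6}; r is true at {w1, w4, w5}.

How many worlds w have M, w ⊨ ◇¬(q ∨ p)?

6

w0: successors {w0, w3, w5}; ¬(q ∨ p) there: w0:T, w3:T, w5:F. ✓
w1: successors {w1}; ¬(q ∨ p) there: w1:T. ✓
w2: successors {w3}; ¬(q ∨ p) there: w3:T. ✓
w3: successors {w1, w2, w5}; ¬(q ∨ p) there: w1:T, w2:F, w5:F. ✓
w4: successors {w2, w4}; ¬(q ∨ p) there: w2:F, w4:T. ✓
w5: successors {w2, w6}; ¬(q ∨ p) there: w2:F, w6:F. ✗
w6: successors {w0, w4, w6}; ¬(q ∨ p) there: w0:T, w4:T, w6:F. ✓
Satisfying worlds: {w0, w1, w2, w3, w4, w6}.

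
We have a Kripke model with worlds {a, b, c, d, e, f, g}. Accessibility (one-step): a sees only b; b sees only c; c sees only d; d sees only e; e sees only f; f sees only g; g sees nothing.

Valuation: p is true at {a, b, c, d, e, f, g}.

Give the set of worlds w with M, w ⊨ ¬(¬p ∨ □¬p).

a: ¬p ∨ □¬p is F. ✓
b: ¬p ∨ □¬p is F. ✓
c: ¬p ∨ □¬p is F. ✓
d: ¬p ∨ □¬p is F. ✓
e: ¬p ∨ □¬p is F. ✓
f: ¬p ∨ □¬p is F. ✓
g: ¬p ∨ □¬p is T. ✗

{a, b, c, d, e, f}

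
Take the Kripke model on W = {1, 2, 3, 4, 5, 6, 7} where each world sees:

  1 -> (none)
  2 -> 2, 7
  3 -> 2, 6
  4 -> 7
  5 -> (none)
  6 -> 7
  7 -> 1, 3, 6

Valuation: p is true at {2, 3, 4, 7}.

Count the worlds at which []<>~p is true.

4

1: no successors, so []<>~p holds vacuously. ✓
2: successors {2, 7}; <>~p there: 2:F, 7:T. ✗
3: successors {2, 6}; <>~p there: 2:F, 6:F. ✗
4: successors {7}; <>~p there: 7:T. ✓
5: no successors, so []<>~p holds vacuously. ✓
6: successors {7}; <>~p there: 7:T. ✓
7: successors {1, 3, 6}; <>~p there: 1:F, 3:T, 6:F. ✗
Satisfying worlds: {1, 4, 5, 6}.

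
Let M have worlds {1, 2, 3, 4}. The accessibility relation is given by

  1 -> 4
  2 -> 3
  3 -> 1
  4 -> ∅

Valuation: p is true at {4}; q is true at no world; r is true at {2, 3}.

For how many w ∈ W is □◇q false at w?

1: successors {4}; ◇q there: 4:F. ✗
2: successors {3}; ◇q there: 3:F. ✗
3: successors {1}; ◇q there: 1:F. ✗
4: no successors, so □◇q holds vacuously. ✓
Satisfying worlds: {4}.
So □◇q fails at the other 3 worlds.

3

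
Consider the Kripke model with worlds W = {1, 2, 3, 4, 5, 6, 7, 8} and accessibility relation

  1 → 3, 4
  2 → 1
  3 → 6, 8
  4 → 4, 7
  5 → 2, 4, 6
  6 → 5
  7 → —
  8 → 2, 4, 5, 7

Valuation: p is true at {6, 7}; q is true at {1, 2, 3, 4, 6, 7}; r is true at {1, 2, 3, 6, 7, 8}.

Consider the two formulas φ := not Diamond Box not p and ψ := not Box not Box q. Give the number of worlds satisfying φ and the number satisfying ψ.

3 and 6

For not Diamond Box not p:
1: Diamond Box not p is F. ✓
2: Diamond Box not p is T. ✗
3: Diamond Box not p is T. ✗
4: Diamond Box not p is T. ✗
5: Diamond Box not p is T. ✗
6: Diamond Box not p is F. ✓
7: Diamond Box not p is F. ✓
8: Diamond Box not p is T. ✗
— 3 worlds.
For not Box not Box q:
1: Box not Box q is F. ✓
2: Box not Box q is F. ✓
3: Box not Box q is T. ✗
4: Box not Box q is F. ✓
5: Box not Box q is F. ✓
6: Box not Box q is F. ✓
7: Box not Box q is T. ✗
8: Box not Box q is F. ✓
— 6 worlds.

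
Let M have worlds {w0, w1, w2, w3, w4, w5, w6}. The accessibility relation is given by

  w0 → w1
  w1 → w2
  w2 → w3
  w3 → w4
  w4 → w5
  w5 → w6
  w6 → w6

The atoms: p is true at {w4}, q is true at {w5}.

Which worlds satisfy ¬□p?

w0: □p is F. ✓
w1: □p is F. ✓
w2: □p is F. ✓
w3: □p is T. ✗
w4: □p is F. ✓
w5: □p is F. ✓
w6: □p is F. ✓

{w0, w1, w2, w4, w5, w6}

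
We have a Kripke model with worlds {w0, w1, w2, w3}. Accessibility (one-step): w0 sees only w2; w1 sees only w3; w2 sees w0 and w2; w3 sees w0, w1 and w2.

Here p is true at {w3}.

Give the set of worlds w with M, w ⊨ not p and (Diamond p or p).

{w1}

w0: not p is T, Diamond p or p is F. ✗
w1: not p is T, Diamond p or p is T. ✓
w2: not p is T, Diamond p or p is F. ✗
w3: not p is F, Diamond p or p is T. ✗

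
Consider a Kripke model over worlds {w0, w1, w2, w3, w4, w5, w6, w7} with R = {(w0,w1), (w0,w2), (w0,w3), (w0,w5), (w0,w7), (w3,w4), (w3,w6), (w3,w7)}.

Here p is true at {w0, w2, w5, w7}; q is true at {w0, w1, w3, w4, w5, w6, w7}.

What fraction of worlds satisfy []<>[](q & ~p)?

3/4

w0: successors {w1, w2, w3, w5, w7}; <>[](q & ~p) there: w1:F, w2:F, w3:T, w5:F, w7:F. ✗
w1: no successors, so []<>[](q & ~p) holds vacuously. ✓
w2: no successors, so []<>[](q & ~p) holds vacuously. ✓
w3: successors {w4, w6, w7}; <>[](q & ~p) there: w4:F, w6:F, w7:F. ✗
w4: no successors, so []<>[](q & ~p) holds vacuously. ✓
w5: no successors, so []<>[](q & ~p) holds vacuously. ✓
w6: no successors, so []<>[](q & ~p) holds vacuously. ✓
w7: no successors, so []<>[](q & ~p) holds vacuously. ✓
That's 6 of 8 worlds, so 6/8 = 3/4.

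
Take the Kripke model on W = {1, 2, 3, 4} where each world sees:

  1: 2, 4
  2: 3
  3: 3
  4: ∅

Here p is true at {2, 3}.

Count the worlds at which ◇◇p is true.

1: successors {2, 4}; ◇p there: 2:T, 4:F. ✓
2: successors {3}; ◇p there: 3:T. ✓
3: successors {3}; ◇p there: 3:T. ✓
4: no successors, so ◇◇p fails. ✗
Satisfying worlds: {1, 2, 3}.

3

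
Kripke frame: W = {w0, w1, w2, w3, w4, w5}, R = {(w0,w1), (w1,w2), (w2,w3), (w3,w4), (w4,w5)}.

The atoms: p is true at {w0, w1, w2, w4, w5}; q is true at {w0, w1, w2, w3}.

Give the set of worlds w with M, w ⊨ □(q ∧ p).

{w0, w1, w5}

w0: successors {w1}; q ∧ p there: w1:T. ✓
w1: successors {w2}; q ∧ p there: w2:T. ✓
w2: successors {w3}; q ∧ p there: w3:F. ✗
w3: successors {w4}; q ∧ p there: w4:F. ✗
w4: successors {w5}; q ∧ p there: w5:F. ✗
w5: no successors, so □(q ∧ p) holds vacuously. ✓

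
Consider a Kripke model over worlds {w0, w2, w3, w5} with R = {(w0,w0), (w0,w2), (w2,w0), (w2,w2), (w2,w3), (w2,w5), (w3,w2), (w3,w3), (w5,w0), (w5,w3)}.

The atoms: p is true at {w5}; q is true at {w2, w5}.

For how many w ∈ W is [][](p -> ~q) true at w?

w0: successors {w0, w2}; [](p -> ~q) there: w0:T, w2:F. ✗
w2: successors {w0, w2, w3, w5}; [](p -> ~q) there: w0:T, w2:F, w3:T, w5:T. ✗
w3: successors {w2, w3}; [](p -> ~q) there: w2:F, w3:T. ✗
w5: successors {w0, w3}; [](p -> ~q) there: w0:T, w3:T. ✓
Satisfying worlds: {w5}.

1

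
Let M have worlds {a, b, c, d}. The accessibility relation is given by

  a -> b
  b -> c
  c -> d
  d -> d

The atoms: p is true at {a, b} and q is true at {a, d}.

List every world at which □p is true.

a: successors {b}; p there: b:T. ✓
b: successors {c}; p there: c:F. ✗
c: successors {d}; p there: d:F. ✗
d: successors {d}; p there: d:F. ✗

{a}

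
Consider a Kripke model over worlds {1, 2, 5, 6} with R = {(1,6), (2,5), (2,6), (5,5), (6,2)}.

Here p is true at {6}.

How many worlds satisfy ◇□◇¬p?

4

1: successors {6}; □◇¬p there: 6:T. ✓
2: successors {5, 6}; □◇¬p there: 5:T, 6:T. ✓
5: successors {5}; □◇¬p there: 5:T. ✓
6: successors {2}; □◇¬p there: 2:T. ✓
Satisfying worlds: {1, 2, 5, 6}.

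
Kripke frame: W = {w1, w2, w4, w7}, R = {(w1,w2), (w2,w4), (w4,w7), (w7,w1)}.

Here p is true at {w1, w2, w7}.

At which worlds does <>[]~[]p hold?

w1: successors {w2}; []~[]p there: w2:F. ✗
w2: successors {w4}; []~[]p there: w4:F. ✗
w4: successors {w7}; []~[]p there: w7:F. ✗
w7: successors {w1}; []~[]p there: w1:T. ✓

{w7}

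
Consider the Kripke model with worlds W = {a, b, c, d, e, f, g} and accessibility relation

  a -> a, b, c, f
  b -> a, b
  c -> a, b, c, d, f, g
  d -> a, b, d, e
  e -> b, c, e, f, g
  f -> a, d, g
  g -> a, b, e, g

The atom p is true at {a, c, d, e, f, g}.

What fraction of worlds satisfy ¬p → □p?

6/7

a: ¬p is F, □p is F. ✓
b: ¬p is T, □p is F. ✗
c: ¬p is F, □p is F. ✓
d: ¬p is F, □p is F. ✓
e: ¬p is F, □p is F. ✓
f: ¬p is F, □p is T. ✓
g: ¬p is F, □p is F. ✓
That's 6 of 7 worlds, so 6/7.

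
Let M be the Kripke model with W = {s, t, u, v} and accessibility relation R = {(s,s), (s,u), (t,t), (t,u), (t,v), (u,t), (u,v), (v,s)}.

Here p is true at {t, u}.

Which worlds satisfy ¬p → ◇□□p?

{t, u}

s: ¬p is T, ◇□□p is F. ✗
t: ¬p is F, ◇□□p is F. ✓
u: ¬p is F, ◇□□p is F. ✓
v: ¬p is T, ◇□□p is F. ✗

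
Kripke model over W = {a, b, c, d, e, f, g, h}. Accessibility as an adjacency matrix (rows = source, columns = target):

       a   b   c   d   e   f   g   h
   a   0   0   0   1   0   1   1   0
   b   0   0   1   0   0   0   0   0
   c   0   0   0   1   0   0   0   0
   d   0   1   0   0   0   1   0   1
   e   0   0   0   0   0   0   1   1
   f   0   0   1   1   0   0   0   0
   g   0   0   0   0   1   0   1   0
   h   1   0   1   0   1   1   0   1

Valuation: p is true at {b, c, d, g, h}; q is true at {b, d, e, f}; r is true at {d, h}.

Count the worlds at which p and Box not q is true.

a: p is F, Box not q is F. ✗
b: p is T, Box not q is T. ✓
c: p is T, Box not q is F. ✗
d: p is T, Box not q is F. ✗
e: p is F, Box not q is T. ✗
f: p is F, Box not q is F. ✗
g: p is T, Box not q is F. ✗
h: p is T, Box not q is F. ✗
Satisfying worlds: {b}.

1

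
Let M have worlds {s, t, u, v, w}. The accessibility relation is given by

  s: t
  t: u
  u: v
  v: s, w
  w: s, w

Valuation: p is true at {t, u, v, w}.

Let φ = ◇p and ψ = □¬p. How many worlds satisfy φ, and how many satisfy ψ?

5 and 0

For ◇p:
s: successors {t}; p there: t:T. ✓
t: successors {u}; p there: u:T. ✓
u: successors {v}; p there: v:T. ✓
v: successors {s, w}; p there: s:F, w:T. ✓
w: successors {s, w}; p there: s:F, w:T. ✓
— 5 worlds.
For □¬p:
s: successors {t}; ¬p there: t:F. ✗
t: successors {u}; ¬p there: u:F. ✗
u: successors {v}; ¬p there: v:F. ✗
v: successors {s, w}; ¬p there: s:T, w:F. ✗
w: successors {s, w}; ¬p there: s:T, w:F. ✗
— 0 worlds.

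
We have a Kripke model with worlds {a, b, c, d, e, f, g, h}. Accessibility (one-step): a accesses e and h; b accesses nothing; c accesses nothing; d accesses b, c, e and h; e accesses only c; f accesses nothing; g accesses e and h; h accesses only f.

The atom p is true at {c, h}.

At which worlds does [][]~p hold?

{b, c, e, f, h}

a: successors {e, h}; []~p there: e:F, h:T. ✗
b: no successors, so [][]~p holds vacuously. ✓
c: no successors, so [][]~p holds vacuously. ✓
d: successors {b, c, e, h}; []~p there: b:T, c:T, e:F, h:T. ✗
e: successors {c}; []~p there: c:T. ✓
f: no successors, so [][]~p holds vacuously. ✓
g: successors {e, h}; []~p there: e:F, h:T. ✗
h: successors {f}; []~p there: f:T. ✓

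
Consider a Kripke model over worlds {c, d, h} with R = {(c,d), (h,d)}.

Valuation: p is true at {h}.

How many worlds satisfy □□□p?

c: successors {d}; □□p there: d:T. ✓
d: no successors, so □□□p holds vacuously. ✓
h: successors {d}; □□p there: d:T. ✓
Satisfying worlds: {c, d, h}.

3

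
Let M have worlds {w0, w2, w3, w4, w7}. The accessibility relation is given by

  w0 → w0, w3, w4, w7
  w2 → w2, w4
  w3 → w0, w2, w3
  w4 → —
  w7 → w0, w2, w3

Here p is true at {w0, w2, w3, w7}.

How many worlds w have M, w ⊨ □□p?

1

w0: successors {w0, w3, w4, w7}; □p there: w0:F, w3:T, w4:T, w7:T. ✗
w2: successors {w2, w4}; □p there: w2:F, w4:T. ✗
w3: successors {w0, w2, w3}; □p there: w0:F, w2:F, w3:T. ✗
w4: no successors, so □□p holds vacuously. ✓
w7: successors {w0, w2, w3}; □p there: w0:F, w2:F, w3:T. ✗
Satisfying worlds: {w4}.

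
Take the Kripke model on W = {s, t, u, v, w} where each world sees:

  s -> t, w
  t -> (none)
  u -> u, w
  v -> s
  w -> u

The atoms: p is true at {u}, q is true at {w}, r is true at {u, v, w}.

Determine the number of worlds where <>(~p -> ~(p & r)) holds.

s: successors {t, w}; ~p -> ~(p & r) there: t:T, w:T. ✓
t: no successors, so <>(~p -> ~(p & r)) fails. ✗
u: successors {u, w}; ~p -> ~(p & r) there: u:T, w:T. ✓
v: successors {s}; ~p -> ~(p & r) there: s:T. ✓
w: successors {u}; ~p -> ~(p & r) there: u:T. ✓
Satisfying worlds: {s, u, v, w}.

4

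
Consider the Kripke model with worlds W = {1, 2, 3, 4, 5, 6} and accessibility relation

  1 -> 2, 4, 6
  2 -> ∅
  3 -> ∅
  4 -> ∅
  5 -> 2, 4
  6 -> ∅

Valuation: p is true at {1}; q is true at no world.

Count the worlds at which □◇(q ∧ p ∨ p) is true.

4

1: successors {2, 4, 6}; ◇(q ∧ p ∨ p) there: 2:F, 4:F, 6:F. ✗
2: no successors, so □◇(q ∧ p ∨ p) holds vacuously. ✓
3: no successors, so □◇(q ∧ p ∨ p) holds vacuously. ✓
4: no successors, so □◇(q ∧ p ∨ p) holds vacuously. ✓
5: successors {2, 4}; ◇(q ∧ p ∨ p) there: 2:F, 4:F. ✗
6: no successors, so □◇(q ∧ p ∨ p) holds vacuously. ✓
Satisfying worlds: {2, 3, 4, 6}.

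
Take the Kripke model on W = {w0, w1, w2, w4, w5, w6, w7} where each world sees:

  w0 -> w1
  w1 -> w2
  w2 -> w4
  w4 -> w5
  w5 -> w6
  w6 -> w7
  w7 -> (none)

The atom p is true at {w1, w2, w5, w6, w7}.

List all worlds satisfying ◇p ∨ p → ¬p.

w0: ◇p ∨ p is T, ¬p is T. ✓
w1: ◇p ∨ p is T, ¬p is F. ✗
w2: ◇p ∨ p is T, ¬p is F. ✗
w4: ◇p ∨ p is T, ¬p is T. ✓
w5: ◇p ∨ p is T, ¬p is F. ✗
w6: ◇p ∨ p is T, ¬p is F. ✗
w7: ◇p ∨ p is T, ¬p is F. ✗

{w0, w4}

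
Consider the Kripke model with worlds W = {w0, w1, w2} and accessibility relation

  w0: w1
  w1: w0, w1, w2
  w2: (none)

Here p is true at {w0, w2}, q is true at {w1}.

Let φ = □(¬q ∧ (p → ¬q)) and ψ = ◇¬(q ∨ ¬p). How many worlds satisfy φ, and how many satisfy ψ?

For □(¬q ∧ (p → ¬q)):
w0: successors {w1}; ¬q ∧ (p → ¬q) there: w1:F. ✗
w1: successors {w0, w1, w2}; ¬q ∧ (p → ¬q) there: w0:T, w1:F, w2:T. ✗
w2: no successors, so □(¬q ∧ (p → ¬q)) holds vacuously. ✓
— 1 world.
For ◇¬(q ∨ ¬p):
w0: successors {w1}; ¬(q ∨ ¬p) there: w1:F. ✗
w1: successors {w0, w1, w2}; ¬(q ∨ ¬p) there: w0:T, w1:F, w2:T. ✓
w2: no successors, so ◇¬(q ∨ ¬p) fails. ✗
— 1 world.

1 and 1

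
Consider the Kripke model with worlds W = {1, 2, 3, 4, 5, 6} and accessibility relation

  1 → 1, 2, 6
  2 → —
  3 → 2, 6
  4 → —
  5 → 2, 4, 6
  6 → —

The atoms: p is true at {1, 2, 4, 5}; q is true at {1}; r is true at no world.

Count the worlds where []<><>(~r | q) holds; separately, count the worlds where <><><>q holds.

For []<><>(~r | q):
1: successors {1, 2, 6}; <><>(~r | q) there: 1:T, 2:F, 6:F. ✗
2: no successors, so []<><>(~r | q) holds vacuously. ✓
3: successors {2, 6}; <><>(~r | q) there: 2:F, 6:F. ✗
4: no successors, so []<><>(~r | q) holds vacuously. ✓
5: successors {2, 4, 6}; <><>(~r | q) there: 2:F, 4:F, 6:F. ✗
6: no successors, so []<><>(~r | q) holds vacuously. ✓
— 3 worlds.
For <><><>q:
1: successors {1, 2, 6}; <><>q there: 1:T, 2:F, 6:F. ✓
2: no successors, so <><><>q fails. ✗
3: successors {2, 6}; <><>q there: 2:F, 6:F. ✗
4: no successors, so <><><>q fails. ✗
5: successors {2, 4, 6}; <><>q there: 2:F, 4:F, 6:F. ✗
6: no successors, so <><><>q fails. ✗
— 1 world.

3 and 1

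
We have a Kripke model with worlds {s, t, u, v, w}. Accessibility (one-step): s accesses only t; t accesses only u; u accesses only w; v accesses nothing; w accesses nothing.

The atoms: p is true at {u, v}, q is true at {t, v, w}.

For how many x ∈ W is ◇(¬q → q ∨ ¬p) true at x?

2

s: successors {t}; ¬q → q ∨ ¬p there: t:T. ✓
t: successors {u}; ¬q → q ∨ ¬p there: u:F. ✗
u: successors {w}; ¬q → q ∨ ¬p there: w:T. ✓
v: no successors, so ◇(¬q → q ∨ ¬p) fails. ✗
w: no successors, so ◇(¬q → q ∨ ¬p) fails. ✗
Satisfying worlds: {s, u}.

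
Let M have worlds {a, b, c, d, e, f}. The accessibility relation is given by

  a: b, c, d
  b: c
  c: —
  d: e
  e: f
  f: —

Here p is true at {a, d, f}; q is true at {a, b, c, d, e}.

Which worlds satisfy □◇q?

a: successors {b, c, d}; ◇q there: b:T, c:F, d:T. ✗
b: successors {c}; ◇q there: c:F. ✗
c: no successors, so □◇q holds vacuously. ✓
d: successors {e}; ◇q there: e:F. ✗
e: successors {f}; ◇q there: f:F. ✗
f: no successors, so □◇q holds vacuously. ✓

{c, f}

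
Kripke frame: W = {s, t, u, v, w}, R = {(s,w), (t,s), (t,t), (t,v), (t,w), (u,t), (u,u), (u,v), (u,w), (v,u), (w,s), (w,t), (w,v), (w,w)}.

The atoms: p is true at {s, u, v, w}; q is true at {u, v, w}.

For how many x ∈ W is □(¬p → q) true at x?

s: successors {w}; ¬p → q there: w:T. ✓
t: successors {s, t, v, w}; ¬p → q there: s:T, t:F, v:T, w:T. ✗
u: successors {t, u, v, w}; ¬p → q there: t:F, u:T, v:T, w:T. ✗
v: successors {u}; ¬p → q there: u:T. ✓
w: successors {s, t, v, w}; ¬p → q there: s:T, t:F, v:T, w:T. ✗
Satisfying worlds: {s, v}.

2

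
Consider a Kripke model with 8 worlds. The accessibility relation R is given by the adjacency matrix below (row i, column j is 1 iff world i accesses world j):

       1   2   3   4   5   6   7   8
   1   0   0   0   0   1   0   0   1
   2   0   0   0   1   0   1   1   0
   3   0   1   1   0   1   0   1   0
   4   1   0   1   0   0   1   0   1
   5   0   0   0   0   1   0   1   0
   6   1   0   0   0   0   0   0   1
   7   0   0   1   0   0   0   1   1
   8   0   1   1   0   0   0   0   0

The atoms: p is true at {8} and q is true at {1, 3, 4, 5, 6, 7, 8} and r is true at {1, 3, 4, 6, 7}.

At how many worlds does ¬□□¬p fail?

2

1: □□¬p is T. ✗
2: □□¬p is F. ✓
3: □□¬p is F. ✓
4: □□¬p is F. ✓
5: □□¬p is F. ✓
6: □□¬p is F. ✓
7: □□¬p is F. ✓
8: □□¬p is T. ✗
Satisfying worlds: {2, 3, 4, 5, 6, 7}.
So ¬□□¬p fails at the other 2 worlds.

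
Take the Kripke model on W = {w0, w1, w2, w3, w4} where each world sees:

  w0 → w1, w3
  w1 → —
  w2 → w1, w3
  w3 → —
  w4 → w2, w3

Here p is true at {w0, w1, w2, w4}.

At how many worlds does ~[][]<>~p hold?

w0: [][]<>~p is T. ✗
w1: [][]<>~p is T. ✗
w2: [][]<>~p is T. ✗
w3: [][]<>~p is T. ✗
w4: [][]<>~p is F. ✓
Satisfying worlds: {w4}.

1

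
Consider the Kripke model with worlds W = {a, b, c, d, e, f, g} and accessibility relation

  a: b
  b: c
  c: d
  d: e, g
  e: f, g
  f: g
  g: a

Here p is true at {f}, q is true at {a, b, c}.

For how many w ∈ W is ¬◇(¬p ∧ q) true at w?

a: ◇(¬p ∧ q) is T. ✗
b: ◇(¬p ∧ q) is T. ✗
c: ◇(¬p ∧ q) is F. ✓
d: ◇(¬p ∧ q) is F. ✓
e: ◇(¬p ∧ q) is F. ✓
f: ◇(¬p ∧ q) is F. ✓
g: ◇(¬p ∧ q) is T. ✗
Satisfying worlds: {c, d, e, f}.

4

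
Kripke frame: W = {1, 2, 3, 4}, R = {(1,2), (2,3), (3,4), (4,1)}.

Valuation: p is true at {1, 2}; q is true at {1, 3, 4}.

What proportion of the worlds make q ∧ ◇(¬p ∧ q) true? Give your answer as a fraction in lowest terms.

1: q is T, ◇(¬p ∧ q) is F. ✗
2: q is F, ◇(¬p ∧ q) is T. ✗
3: q is T, ◇(¬p ∧ q) is T. ✓
4: q is T, ◇(¬p ∧ q) is F. ✗
That's 1 of 4 worlds, so 1/4.

1/4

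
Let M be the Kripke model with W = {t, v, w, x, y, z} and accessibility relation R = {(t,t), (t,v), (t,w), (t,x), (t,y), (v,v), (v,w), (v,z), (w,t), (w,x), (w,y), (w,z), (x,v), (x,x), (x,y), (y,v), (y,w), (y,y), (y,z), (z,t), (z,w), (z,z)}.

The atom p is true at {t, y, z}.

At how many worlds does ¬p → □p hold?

3

t: ¬p is F, □p is F. ✓
v: ¬p is T, □p is F. ✗
w: ¬p is T, □p is F. ✗
x: ¬p is T, □p is F. ✗
y: ¬p is F, □p is F. ✓
z: ¬p is F, □p is F. ✓
Satisfying worlds: {t, y, z}.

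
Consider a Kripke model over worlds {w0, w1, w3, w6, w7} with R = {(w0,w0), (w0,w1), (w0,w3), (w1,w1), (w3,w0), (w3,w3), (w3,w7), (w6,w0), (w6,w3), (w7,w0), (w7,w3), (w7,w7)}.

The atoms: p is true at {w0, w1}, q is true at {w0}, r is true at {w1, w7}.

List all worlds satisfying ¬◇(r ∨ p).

∅

w0: ◇(r ∨ p) is T. ✗
w1: ◇(r ∨ p) is T. ✗
w3: ◇(r ∨ p) is T. ✗
w6: ◇(r ∨ p) is T. ✗
w7: ◇(r ∨ p) is T. ✗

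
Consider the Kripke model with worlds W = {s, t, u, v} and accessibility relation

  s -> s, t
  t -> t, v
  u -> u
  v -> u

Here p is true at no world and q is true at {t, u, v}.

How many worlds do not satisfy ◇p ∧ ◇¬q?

s: ◇p is F, ◇¬q is T. ✗
t: ◇p is F, ◇¬q is F. ✗
u: ◇p is F, ◇¬q is F. ✗
v: ◇p is F, ◇¬q is F. ✗
Satisfying worlds: ∅.
So ◇p ∧ ◇¬q fails at the other 4 worlds.

4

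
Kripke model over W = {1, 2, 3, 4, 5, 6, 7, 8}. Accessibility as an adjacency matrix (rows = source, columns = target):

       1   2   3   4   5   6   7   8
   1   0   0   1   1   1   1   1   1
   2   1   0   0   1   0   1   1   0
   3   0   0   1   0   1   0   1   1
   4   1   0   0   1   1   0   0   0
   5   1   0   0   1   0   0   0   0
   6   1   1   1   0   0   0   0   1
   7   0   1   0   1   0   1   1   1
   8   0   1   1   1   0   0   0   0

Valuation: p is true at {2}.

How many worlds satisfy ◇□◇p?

0

1: successors {3, 4, 5, 6, 7, 8}; □◇p there: 3:F, 4:F, 5:F, 6:F, 7:F, 8:F. ✗
2: successors {1, 4, 6, 7}; □◇p there: 1:F, 4:F, 6:F, 7:F. ✗
3: successors {3, 5, 7, 8}; □◇p there: 3:F, 5:F, 7:F, 8:F. ✗
4: successors {1, 4, 5}; □◇p there: 1:F, 4:F, 5:F. ✗
5: successors {1, 4}; □◇p there: 1:F, 4:F. ✗
6: successors {1, 2, 3, 8}; □◇p there: 1:F, 2:F, 3:F, 8:F. ✗
7: successors {2, 4, 6, 7, 8}; □◇p there: 2:F, 4:F, 6:F, 7:F, 8:F. ✗
8: successors {2, 3, 4}; □◇p there: 2:F, 3:F, 4:F. ✗
Satisfying worlds: ∅.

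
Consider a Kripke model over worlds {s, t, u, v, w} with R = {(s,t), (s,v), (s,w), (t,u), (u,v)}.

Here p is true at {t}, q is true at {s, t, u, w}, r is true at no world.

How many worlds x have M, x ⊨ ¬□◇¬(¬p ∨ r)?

3

s: □◇¬(¬p ∨ r) is F. ✓
t: □◇¬(¬p ∨ r) is F. ✓
u: □◇¬(¬p ∨ r) is F. ✓
v: □◇¬(¬p ∨ r) is T. ✗
w: □◇¬(¬p ∨ r) is T. ✗
Satisfying worlds: {s, t, u}.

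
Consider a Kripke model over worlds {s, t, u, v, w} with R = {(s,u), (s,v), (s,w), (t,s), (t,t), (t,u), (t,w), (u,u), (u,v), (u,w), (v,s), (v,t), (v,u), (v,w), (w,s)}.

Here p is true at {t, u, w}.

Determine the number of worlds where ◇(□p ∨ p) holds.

s: successors {u, v, w}; □p ∨ p there: u:T, v:F, w:T. ✓
t: successors {s, t, u, w}; □p ∨ p there: s:F, t:T, u:T, w:T. ✓
u: successors {u, v, w}; □p ∨ p there: u:T, v:F, w:T. ✓
v: successors {s, t, u, w}; □p ∨ p there: s:F, t:T, u:T, w:T. ✓
w: successors {s}; □p ∨ p there: s:F. ✗
Satisfying worlds: {s, t, u, v}.

4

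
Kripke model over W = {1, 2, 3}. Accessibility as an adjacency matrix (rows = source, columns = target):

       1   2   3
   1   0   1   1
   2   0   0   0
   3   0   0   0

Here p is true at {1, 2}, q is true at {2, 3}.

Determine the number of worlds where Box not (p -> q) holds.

1: successors {2, 3}; not (p -> q) there: 2:F, 3:F. ✗
2: no successors, so Box not (p -> q) holds vacuously. ✓
3: no successors, so Box not (p -> q) holds vacuously. ✓
Satisfying worlds: {2, 3}.

2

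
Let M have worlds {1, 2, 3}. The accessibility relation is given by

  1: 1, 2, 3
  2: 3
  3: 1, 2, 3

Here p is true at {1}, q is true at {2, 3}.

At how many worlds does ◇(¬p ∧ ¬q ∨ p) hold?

2

1: successors {1, 2, 3}; ¬p ∧ ¬q ∨ p there: 1:T, 2:F, 3:F. ✓
2: successors {3}; ¬p ∧ ¬q ∨ p there: 3:F. ✗
3: successors {1, 2, 3}; ¬p ∧ ¬q ∨ p there: 1:T, 2:F, 3:F. ✓
Satisfying worlds: {1, 3}.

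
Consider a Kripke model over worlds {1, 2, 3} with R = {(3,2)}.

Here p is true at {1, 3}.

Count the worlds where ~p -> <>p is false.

1: ~p is F, <>p is F. ✓
2: ~p is T, <>p is F. ✗
3: ~p is F, <>p is F. ✓
Satisfying worlds: {1, 3}.
So ~p -> <>p fails at the other 1 world.

1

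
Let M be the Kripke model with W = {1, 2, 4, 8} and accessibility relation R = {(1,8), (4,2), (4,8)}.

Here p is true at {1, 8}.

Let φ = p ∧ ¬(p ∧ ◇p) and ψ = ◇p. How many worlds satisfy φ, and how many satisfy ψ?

1 and 2

For p ∧ ¬(p ∧ ◇p):
1: p is T, ¬(p ∧ ◇p) is F. ✗
2: p is F, ¬(p ∧ ◇p) is T. ✗
4: p is F, ¬(p ∧ ◇p) is T. ✗
8: p is T, ¬(p ∧ ◇p) is T. ✓
— 1 world.
For ◇p:
1: successors {8}; p there: 8:T. ✓
2: no successors, so ◇p fails. ✗
4: successors {2, 8}; p there: 2:F, 8:T. ✓
8: no successors, so ◇p fails. ✗
— 2 worlds.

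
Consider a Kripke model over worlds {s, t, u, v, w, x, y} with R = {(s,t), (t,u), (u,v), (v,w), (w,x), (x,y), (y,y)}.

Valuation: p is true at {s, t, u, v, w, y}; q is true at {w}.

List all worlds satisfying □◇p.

s: successors {t}; ◇p there: t:T. ✓
t: successors {u}; ◇p there: u:T. ✓
u: successors {v}; ◇p there: v:T. ✓
v: successors {w}; ◇p there: w:F. ✗
w: successors {x}; ◇p there: x:T. ✓
x: successors {y}; ◇p there: y:T. ✓
y: successors {y}; ◇p there: y:T. ✓

{s, t, u, w, x, y}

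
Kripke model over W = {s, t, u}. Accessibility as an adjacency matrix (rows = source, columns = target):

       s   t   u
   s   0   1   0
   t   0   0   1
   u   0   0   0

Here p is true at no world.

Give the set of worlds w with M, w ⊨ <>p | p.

∅

s: <>p is F, p is F. ✗
t: <>p is F, p is F. ✗
u: <>p is F, p is F. ✗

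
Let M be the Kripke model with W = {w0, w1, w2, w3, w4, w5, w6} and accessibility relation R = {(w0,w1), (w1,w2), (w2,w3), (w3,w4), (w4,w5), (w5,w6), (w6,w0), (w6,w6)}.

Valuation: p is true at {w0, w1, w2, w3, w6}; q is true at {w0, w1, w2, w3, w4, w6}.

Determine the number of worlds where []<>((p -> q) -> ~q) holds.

1

w0: successors {w1}; <>((p -> q) -> ~q) there: w1:F. ✗
w1: successors {w2}; <>((p -> q) -> ~q) there: w2:F. ✗
w2: successors {w3}; <>((p -> q) -> ~q) there: w3:F. ✗
w3: successors {w4}; <>((p -> q) -> ~q) there: w4:T. ✓
w4: successors {w5}; <>((p -> q) -> ~q) there: w5:F. ✗
w5: successors {w6}; <>((p -> q) -> ~q) there: w6:F. ✗
w6: successors {w0, w6}; <>((p -> q) -> ~q) there: w0:F, w6:F. ✗
Satisfying worlds: {w3}.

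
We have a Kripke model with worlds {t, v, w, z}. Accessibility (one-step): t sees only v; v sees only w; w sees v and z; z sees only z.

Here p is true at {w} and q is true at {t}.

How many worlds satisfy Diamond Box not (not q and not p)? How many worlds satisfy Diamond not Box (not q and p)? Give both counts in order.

For Diamond Box not (not q and not p):
t: successors {v}; Box not (not q and not p) there: v:T. ✓
v: successors {w}; Box not (not q and not p) there: w:F. ✗
w: successors {v, z}; Box not (not q and not p) there: v:T, z:F. ✓
z: successors {z}; Box not (not q and not p) there: z:F. ✗
— 2 worlds.
For Diamond not Box (not q and p):
t: successors {v}; not Box (not q and p) there: v:F. ✗
v: successors {w}; not Box (not q and p) there: w:T. ✓
w: successors {v, z}; not Box (not q and p) there: v:F, z:T. ✓
z: successors {z}; not Box (not q and p) there: z:T. ✓
— 3 worlds.

2 and 3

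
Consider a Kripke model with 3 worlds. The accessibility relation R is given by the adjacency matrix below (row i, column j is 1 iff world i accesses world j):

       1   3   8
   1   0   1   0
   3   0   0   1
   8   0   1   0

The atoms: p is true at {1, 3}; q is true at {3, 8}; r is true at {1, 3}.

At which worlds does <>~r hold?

1: successors {3}; ~r there: 3:F. ✗
3: successors {8}; ~r there: 8:T. ✓
8: successors {3}; ~r there: 3:F. ✗

{3}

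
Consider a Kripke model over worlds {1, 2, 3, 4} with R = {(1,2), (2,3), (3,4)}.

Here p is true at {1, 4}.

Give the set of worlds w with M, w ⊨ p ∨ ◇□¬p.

1: p is T, ◇□¬p is T. ✓
2: p is F, ◇□¬p is F. ✗
3: p is F, ◇□¬p is T. ✓
4: p is T, ◇□¬p is F. ✓

{1, 3, 4}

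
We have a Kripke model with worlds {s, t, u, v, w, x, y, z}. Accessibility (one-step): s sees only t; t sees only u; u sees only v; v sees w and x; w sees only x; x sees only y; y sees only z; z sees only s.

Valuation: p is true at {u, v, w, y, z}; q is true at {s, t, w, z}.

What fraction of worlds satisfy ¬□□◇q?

s: □□◇q is F. ✓
t: □□◇q is T. ✗
u: □□◇q is F. ✓
v: □□◇q is F. ✓
w: □□◇q is T. ✗
x: □□◇q is T. ✗
y: □□◇q is T. ✗
z: □□◇q is F. ✓
That's 4 of 8 worlds, so 4/8 = 1/2.

1/2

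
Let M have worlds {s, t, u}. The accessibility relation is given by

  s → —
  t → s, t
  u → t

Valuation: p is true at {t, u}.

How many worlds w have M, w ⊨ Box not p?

1

s: no successors, so Box not p holds vacuously. ✓
t: successors {s, t}; not p there: s:T, t:F. ✗
u: successors {t}; not p there: t:F. ✗
Satisfying worlds: {s}.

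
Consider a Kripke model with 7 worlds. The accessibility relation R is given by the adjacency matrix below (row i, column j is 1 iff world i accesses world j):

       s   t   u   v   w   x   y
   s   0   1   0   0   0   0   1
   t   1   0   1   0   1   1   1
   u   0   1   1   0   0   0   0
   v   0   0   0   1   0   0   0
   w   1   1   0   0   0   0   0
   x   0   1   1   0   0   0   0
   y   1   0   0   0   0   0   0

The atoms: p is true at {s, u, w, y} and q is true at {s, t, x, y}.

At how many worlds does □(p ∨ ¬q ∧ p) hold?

s: successors {t, y}; p ∨ ¬q ∧ p there: t:F, y:T. ✗
t: successors {s, u, w, x, y}; p ∨ ¬q ∧ p there: s:T, u:T, w:T, x:F, y:T. ✗
u: successors {t, u}; p ∨ ¬q ∧ p there: t:F, u:T. ✗
v: successors {v}; p ∨ ¬q ∧ p there: v:F. ✗
w: successors {s, t}; p ∨ ¬q ∧ p there: s:T, t:F. ✗
x: successors {t, u}; p ∨ ¬q ∧ p there: t:F, u:T. ✗
y: successors {s}; p ∨ ¬q ∧ p there: s:T. ✓
Satisfying worlds: {y}.

1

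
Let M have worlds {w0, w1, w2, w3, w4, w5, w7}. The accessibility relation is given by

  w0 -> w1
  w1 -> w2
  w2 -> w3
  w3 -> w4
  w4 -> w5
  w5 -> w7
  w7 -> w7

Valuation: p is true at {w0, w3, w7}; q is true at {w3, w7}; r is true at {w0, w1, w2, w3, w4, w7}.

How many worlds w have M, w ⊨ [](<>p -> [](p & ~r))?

w0: successors {w1}; <>p -> [](p & ~r) there: w1:T. ✓
w1: successors {w2}; <>p -> [](p & ~r) there: w2:F. ✗
w2: successors {w3}; <>p -> [](p & ~r) there: w3:T. ✓
w3: successors {w4}; <>p -> [](p & ~r) there: w4:T. ✓
w4: successors {w5}; <>p -> [](p & ~r) there: w5:F. ✗
w5: successors {w7}; <>p -> [](p & ~r) there: w7:F. ✗
w7: successors {w7}; <>p -> [](p & ~r) there: w7:F. ✗
Satisfying worlds: {w0, w2, w3}.

3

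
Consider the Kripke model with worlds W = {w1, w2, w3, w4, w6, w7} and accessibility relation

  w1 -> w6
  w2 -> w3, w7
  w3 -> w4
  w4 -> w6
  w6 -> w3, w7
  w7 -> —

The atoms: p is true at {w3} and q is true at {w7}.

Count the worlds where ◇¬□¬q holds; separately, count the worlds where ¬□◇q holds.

For ◇¬□¬q:
w1: successors {w6}; ¬□¬q there: w6:T. ✓
w2: successors {w3, w7}; ¬□¬q there: w3:F, w7:F. ✗
w3: successors {w4}; ¬□¬q there: w4:F. ✗
w4: successors {w6}; ¬□¬q there: w6:T. ✓
w6: successors {w3, w7}; ¬□¬q there: w3:F, w7:F. ✗
w7: no successors, so ◇¬□¬q fails. ✗
— 2 worlds.
For ¬□◇q:
w1: □◇q is T. ✗
w2: □◇q is F. ✓
w3: □◇q is F. ✓
w4: □◇q is T. ✗
w6: □◇q is F. ✓
w7: □◇q is T. ✗
— 3 worlds.

2 and 3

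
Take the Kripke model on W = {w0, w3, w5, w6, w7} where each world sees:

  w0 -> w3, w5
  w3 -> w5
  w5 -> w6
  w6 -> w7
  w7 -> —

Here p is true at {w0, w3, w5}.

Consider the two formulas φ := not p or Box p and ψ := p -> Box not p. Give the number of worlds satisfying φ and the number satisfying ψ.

4 and 3

For not p or Box p:
w0: not p is F, Box p is T. ✓
w3: not p is F, Box p is T. ✓
w5: not p is F, Box p is F. ✗
w6: not p is T, Box p is F. ✓
w7: not p is T, Box p is T. ✓
— 4 worlds.
For p -> Box not p:
w0: p is T, Box not p is F. ✗
w3: p is T, Box not p is F. ✗
w5: p is T, Box not p is T. ✓
w6: p is F, Box not p is T. ✓
w7: p is F, Box not p is T. ✓
— 3 worlds.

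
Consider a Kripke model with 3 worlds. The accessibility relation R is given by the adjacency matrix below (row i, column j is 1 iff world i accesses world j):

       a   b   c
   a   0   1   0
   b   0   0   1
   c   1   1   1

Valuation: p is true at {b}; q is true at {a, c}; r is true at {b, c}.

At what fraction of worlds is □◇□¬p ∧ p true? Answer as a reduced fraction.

a: □◇□¬p is F, p is F. ✗
b: □◇□¬p is T, p is T. ✓
c: □◇□¬p is F, p is F. ✗
That's 1 of 3 worlds, so 1/3.

1/3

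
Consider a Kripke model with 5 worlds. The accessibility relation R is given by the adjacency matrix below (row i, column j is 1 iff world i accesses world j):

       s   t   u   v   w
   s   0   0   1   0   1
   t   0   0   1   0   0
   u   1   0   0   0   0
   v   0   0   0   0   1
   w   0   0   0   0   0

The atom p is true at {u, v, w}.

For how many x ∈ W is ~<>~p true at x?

s: <>~p is F. ✓
t: <>~p is F. ✓
u: <>~p is T. ✗
v: <>~p is F. ✓
w: <>~p is F. ✓
Satisfying worlds: {s, t, v, w}.

4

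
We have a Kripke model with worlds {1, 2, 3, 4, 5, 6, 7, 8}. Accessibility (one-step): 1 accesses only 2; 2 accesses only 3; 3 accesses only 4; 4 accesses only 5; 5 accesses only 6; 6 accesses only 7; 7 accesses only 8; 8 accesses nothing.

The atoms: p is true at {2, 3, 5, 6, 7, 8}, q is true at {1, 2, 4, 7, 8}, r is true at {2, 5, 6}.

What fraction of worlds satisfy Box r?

1/2

1: successors {2}; r there: 2:T. ✓
2: successors {3}; r there: 3:F. ✗
3: successors {4}; r there: 4:F. ✗
4: successors {5}; r there: 5:T. ✓
5: successors {6}; r there: 6:T. ✓
6: successors {7}; r there: 7:F. ✗
7: successors {8}; r there: 8:F. ✗
8: no successors, so Box r holds vacuously. ✓
That's 4 of 8 worlds, so 4/8 = 1/2.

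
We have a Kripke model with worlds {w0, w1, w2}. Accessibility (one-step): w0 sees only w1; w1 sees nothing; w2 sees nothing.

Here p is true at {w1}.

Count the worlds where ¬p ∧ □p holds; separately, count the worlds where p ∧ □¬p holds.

2 and 1

For ¬p ∧ □p:
w0: ¬p is T, □p is T. ✓
w1: ¬p is F, □p is T. ✗
w2: ¬p is T, □p is T. ✓
— 2 worlds.
For p ∧ □¬p:
w0: p is F, □¬p is F. ✗
w1: p is T, □¬p is T. ✓
w2: p is F, □¬p is T. ✗
— 1 world.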